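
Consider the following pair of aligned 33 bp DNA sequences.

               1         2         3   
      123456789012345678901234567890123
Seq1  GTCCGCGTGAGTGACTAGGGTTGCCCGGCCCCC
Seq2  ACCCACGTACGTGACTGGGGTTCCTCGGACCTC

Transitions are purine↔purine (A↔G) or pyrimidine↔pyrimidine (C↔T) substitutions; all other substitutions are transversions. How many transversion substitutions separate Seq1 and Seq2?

Mismatches occur at site 1 (G→A, transition), site 2 (T→C, transition), site 5 (G→A, transition), site 9 (G→A, transition), site 10 (A→C, transversion), site 17 (A→G, transition), site 23 (G→C, transversion), site 25 (C→T, transition), site 29 (C→A, transversion), site 32 (C→T, transition).
Of the 10 differences, 7 transitions and 3 transversions, so the answer is 3.

3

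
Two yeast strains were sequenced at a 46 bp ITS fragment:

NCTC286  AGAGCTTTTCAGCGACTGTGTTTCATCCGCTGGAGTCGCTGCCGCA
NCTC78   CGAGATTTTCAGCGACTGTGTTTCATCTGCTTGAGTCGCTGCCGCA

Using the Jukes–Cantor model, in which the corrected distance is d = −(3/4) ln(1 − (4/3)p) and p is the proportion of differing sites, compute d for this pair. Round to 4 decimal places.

Differing sites — 1:A/C; 5:C/A; 28:C/T; 32:G/T.
p = 4/46 = 0.086957.
d = −0.75 · ln(1 − (4/3)·0.086957) = −0.75 · ln(0.884057) = −0.75 · (-0.123234) = 0.0924.

0.0924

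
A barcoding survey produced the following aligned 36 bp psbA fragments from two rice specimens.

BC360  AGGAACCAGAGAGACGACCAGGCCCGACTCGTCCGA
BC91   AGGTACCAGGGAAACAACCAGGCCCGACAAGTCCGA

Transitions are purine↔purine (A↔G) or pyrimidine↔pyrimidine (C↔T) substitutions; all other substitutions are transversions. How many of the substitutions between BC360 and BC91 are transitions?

3

The sequences differ at positions 4 (A/T, transversion), 10 (A/G, transition), 13 (G/A, transition), 16 (G/A, transition), 29 (T/A, transversion), 30 (C/A, transversion).
Of the 6 differences, 3 transitions and 3 transversions, so the answer is 3.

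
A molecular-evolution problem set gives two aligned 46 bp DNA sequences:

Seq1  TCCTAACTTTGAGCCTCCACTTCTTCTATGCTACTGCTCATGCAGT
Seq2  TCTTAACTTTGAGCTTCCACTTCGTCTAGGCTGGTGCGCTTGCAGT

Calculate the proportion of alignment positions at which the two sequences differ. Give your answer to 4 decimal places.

0.1739

The sequences differ at positions 3 (C/T), 15 (C/T), 24 (T/G), 29 (T/G), 33 (A/G), 34 (C/G), 38 (T/G), 40 (A/T).
There are 8 differences over 46 sites, so p = 8/46 = 0.1739.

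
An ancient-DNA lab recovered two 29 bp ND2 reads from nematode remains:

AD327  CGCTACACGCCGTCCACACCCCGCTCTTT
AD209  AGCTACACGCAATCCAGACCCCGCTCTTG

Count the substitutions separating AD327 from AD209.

5

Mismatches occur at site 1 (C→A), site 11 (C→A), site 12 (G→A), site 17 (C→G), site 29 (T→G).
That gives 5 mismatches out of 29 aligned sites, so the Hamming distance is 5.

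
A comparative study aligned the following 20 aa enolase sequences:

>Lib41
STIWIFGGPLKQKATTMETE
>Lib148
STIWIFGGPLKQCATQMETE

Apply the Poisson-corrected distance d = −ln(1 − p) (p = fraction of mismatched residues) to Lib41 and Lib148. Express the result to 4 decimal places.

0.1054

The sequences differ at positions 13 (K/C), 16 (T/Q).
p = 2/20 = 0.100000.
d = −ln(1 − 0.100000) = −ln(0.900000) = 0.1054.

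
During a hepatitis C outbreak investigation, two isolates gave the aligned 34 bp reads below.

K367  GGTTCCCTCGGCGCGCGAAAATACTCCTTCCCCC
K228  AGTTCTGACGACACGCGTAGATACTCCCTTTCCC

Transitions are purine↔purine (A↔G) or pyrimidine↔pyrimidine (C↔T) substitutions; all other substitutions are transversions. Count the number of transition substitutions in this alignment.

8

Differing sites — 1:G/A (Ti); 6:C/T (Ti); 7:C/G (Tv); 8:T/A (Tv); 11:G/A (Ti); 13:G/A (Ti); 18:A/T (Tv); 20:A/G (Ti); 28:T/C (Ti); 30:C/T (Ti); 31:C/T (Ti).
Of the 11 differences, 8 transitions and 3 transversions, so the answer is 8.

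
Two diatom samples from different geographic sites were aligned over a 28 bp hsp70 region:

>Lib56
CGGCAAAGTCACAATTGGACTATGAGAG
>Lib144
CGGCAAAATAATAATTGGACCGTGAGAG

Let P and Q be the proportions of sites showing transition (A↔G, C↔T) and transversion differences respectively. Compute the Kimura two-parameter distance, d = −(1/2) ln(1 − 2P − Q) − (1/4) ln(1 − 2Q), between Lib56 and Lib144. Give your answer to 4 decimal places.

0.2124

Mismatches occur at site 8 (G/A, transition), site 10 (C/A, transversion), site 12 (C/T, transition), site 21 (T/C, transition), site 22 (A/G, transition).
Of the 5 differences, 4 transitions and 1 transversion over 28 sites: P = 4/28 = 0.142857, Q = 1/28 = 0.035714.
d = −0.5·ln(0.678572) − 0.25·ln(0.928572) = −0.5·(-0.387765) − 0.25·(-0.074107) = 0.2124.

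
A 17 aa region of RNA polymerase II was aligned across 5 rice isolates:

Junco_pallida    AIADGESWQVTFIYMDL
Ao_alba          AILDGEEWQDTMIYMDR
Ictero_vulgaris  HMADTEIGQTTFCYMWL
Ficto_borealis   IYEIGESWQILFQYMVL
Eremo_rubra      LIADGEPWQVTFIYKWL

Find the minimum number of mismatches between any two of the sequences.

Pairwise Hamming distances:
  Junco_pallida vs Ao_alba: 5
  Junco_pallida vs Ictero_vulgaris: 8
  Junco_pallida vs Ficto_borealis: 8
  Junco_pallida vs Eremo_rubra: 4
  Ao_alba vs Ictero_vulgaris: 11
  Ao_alba vs Ficto_borealis: 11
  Ao_alba vs Eremo_rubra: 8
  Ictero_vulgaris vs Ficto_borealis: 11
  Ictero_vulgaris vs Eremo_rubra: 8
  Ficto_borealis vs Eremo_rubra: 10
The smallest is 4, between Junco_pallida and Eremo_rubra.

4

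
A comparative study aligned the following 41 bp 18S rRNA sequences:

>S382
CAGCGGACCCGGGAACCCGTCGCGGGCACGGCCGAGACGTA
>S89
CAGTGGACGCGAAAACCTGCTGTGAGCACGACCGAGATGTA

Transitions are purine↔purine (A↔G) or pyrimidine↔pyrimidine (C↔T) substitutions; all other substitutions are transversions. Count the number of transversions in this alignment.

1

Mismatches occur at site 4 (C/T, transition), site 9 (C/G, transversion), site 12 (G/A, transition), site 13 (G/A, transition), site 18 (C/T, transition), site 20 (T/C, transition), site 21 (C/T, transition), site 23 (C/T, transition), site 25 (G/A, transition), site 31 (G/A, transition), site 38 (C/T, transition).
Of the 11 differences, 10 transitions and 1 transversion, so the answer is 1.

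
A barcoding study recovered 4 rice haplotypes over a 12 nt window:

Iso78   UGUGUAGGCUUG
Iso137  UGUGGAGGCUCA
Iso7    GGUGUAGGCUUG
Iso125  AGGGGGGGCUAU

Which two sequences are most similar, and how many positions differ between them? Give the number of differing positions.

1

Pairwise Hamming distances:
  Iso78 vs Iso137: 3
  Iso78 vs Iso7: 1
  Iso78 vs Iso125: 6
  Iso137 vs Iso7: 4
  Iso137 vs Iso125: 5
  Iso7 vs Iso125: 6
The smallest is 1, between Iso78 and Iso7.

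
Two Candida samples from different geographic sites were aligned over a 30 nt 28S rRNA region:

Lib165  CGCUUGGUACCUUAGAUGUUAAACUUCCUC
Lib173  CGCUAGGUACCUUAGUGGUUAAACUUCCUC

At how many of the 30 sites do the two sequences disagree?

Differing sites — 5:U/A; 16:A/U; 17:U/G.
That gives 3 mismatches out of 30 aligned sites, so the Hamming distance is 3.

3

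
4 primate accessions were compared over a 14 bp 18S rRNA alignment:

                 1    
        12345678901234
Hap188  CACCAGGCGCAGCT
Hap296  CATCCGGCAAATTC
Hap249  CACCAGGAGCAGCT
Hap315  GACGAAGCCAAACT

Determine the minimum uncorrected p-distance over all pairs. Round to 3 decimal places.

Pairwise Hamming distances:
  Hap188 vs Hap296: 7
  Hap188 vs Hap249: 1
  Hap188 vs Hap315: 6
  Hap296 vs Hap249: 8
  Hap296 vs Hap315: 9
  Hap249 vs Hap315: 7
The smallest is 1 mismatch, between Hap188 and Hap249; p = 1/14 = 0.071.

0.071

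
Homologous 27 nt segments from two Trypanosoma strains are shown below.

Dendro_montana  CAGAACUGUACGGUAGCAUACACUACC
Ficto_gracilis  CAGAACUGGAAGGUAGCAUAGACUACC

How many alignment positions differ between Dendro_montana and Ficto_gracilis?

The sequences differ at positions 9 (U/G), 11 (C/A), 21 (C/G).
That gives 3 mismatches out of 27 aligned sites, so the Hamming distance is 3.

3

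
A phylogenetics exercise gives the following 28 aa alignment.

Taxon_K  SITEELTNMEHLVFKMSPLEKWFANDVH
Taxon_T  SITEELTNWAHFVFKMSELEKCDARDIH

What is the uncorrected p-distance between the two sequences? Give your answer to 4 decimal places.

0.2857

The sequences differ at positions 9 (M/W), 10 (E/A), 12 (L/F), 18 (P/E), 22 (W/C), 23 (F/D), 25 (N/R), 27 (V/I).
There are 8 differences over 28 sites, so p = 8/28 = 0.2857.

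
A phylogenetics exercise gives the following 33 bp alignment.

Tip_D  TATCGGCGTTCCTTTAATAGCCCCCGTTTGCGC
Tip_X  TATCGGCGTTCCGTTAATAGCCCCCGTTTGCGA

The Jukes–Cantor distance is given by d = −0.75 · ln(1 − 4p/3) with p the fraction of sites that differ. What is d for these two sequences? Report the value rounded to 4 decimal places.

The sequences differ at positions 13 (T/G), 33 (C/A).
p = 2/33 = 0.060606.
d = −0.75 · ln(1 − (4/3)·0.060606) = −0.75 · ln(0.919192) = −0.75 · (-0.084260) = 0.0632.

0.0632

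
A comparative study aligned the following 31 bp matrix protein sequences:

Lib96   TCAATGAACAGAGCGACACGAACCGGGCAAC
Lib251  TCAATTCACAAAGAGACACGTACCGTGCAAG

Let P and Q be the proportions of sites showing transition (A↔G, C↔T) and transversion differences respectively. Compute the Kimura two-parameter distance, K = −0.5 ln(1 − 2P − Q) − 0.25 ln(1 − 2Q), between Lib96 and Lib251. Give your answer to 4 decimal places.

Mismatches occur at site 6 (G↔T, transversion), site 7 (A↔C, transversion), site 11 (G↔A, transition), site 14 (C↔A, transversion), site 21 (A↔T, transversion), site 26 (G↔T, transversion), site 31 (C↔G, transversion).
Of the 7 differences, 1 transition and 6 transversions over 31 sites: P = 1/31 = 0.032258, Q = 6/31 = 0.193548.
d = −0.5·ln(0.741936) − 0.25·ln(0.612904) = −0.5·(-0.298492) − 0.25·(-0.489547) = 0.2716.

0.2716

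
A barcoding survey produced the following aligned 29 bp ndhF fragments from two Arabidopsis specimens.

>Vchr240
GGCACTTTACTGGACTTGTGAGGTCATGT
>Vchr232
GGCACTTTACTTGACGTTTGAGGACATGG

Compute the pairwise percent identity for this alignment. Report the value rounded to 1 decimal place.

The sequences differ at positions 12 (G/T), 16 (T/G), 18 (G/T), 24 (T/A), 29 (T/G).
24 of the 29 sites match, so the percent identity is 24/29 × 100 = 82.8%.

82.8%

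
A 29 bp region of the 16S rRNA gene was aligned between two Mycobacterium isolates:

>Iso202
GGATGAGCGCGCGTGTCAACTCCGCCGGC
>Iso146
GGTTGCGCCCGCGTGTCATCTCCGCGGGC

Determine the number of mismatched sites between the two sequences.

The sequences differ at positions 3 (A/T), 6 (A/C), 9 (G/C), 19 (A/T), 26 (C/G).
That gives 5 mismatches out of 29 aligned sites, so the Hamming distance is 5.

5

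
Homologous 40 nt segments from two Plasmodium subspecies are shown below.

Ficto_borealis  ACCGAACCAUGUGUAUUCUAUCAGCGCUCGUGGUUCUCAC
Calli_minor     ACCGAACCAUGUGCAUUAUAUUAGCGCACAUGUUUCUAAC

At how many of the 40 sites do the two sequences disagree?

7

Mismatches occur at site 14 (U/C), site 18 (C/A), site 22 (C/U), site 28 (U/A), site 30 (G/A), site 33 (G/U), site 38 (C/A).
That gives 7 mismatches out of 40 aligned sites, so the Hamming distance is 7.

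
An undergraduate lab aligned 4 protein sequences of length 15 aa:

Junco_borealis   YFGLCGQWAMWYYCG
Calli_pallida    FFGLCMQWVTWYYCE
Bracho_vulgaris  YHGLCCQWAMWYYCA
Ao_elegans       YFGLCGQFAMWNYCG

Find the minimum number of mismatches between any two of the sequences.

2

Pairwise Hamming distances:
  Junco_borealis vs Calli_pallida: 5
  Junco_borealis vs Bracho_vulgaris: 3
  Junco_borealis vs Ao_elegans: 2
  Calli_pallida vs Bracho_vulgaris: 6
  Calli_pallida vs Ao_elegans: 7
  Bracho_vulgaris vs Ao_elegans: 5
The smallest is 2, between Junco_borealis and Ao_elegans.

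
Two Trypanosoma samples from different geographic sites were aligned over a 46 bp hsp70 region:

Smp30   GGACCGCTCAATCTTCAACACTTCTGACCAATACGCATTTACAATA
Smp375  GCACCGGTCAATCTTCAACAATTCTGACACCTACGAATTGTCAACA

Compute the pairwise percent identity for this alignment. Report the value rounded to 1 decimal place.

78.3%

Differing sites — 2:G/C; 7:C/G; 21:C/A; 29:C/A; 30:A/C; 31:A/C; 36:C/A; 40:T/G; 41:A/T; 45:T/C.
36 of the 46 sites match, so the percent identity is 36/46 × 100 = 78.3%.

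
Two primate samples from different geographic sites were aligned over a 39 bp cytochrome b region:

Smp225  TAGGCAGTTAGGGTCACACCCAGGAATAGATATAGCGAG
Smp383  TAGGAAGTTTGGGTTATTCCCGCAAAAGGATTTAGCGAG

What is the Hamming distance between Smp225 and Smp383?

11

Differing sites — 5:C/A; 10:A/T; 15:C/T; 17:C/T; 18:A/T; 22:A/G; 23:G/C; 24:G/A; 27:T/A; 28:A/G; 32:A/T.
That gives 11 mismatches out of 39 aligned sites, so the Hamming distance is 11.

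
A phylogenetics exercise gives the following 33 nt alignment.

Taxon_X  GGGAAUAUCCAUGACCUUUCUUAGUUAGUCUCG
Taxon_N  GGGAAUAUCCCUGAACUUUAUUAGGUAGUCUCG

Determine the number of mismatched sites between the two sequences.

4

The sequences differ at positions 11 (A/C), 15 (C/A), 20 (C/A), 25 (U/G).
That gives 4 mismatches out of 33 aligned sites, so the Hamming distance is 4.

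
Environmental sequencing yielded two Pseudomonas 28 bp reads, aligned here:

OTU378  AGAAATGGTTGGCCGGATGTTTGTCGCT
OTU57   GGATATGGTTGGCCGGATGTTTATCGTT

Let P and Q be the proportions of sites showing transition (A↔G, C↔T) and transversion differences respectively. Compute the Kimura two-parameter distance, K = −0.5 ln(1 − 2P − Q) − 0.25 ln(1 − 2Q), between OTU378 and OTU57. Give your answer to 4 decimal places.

The sequences differ at positions 1 (A/G, transition), 4 (A/T, transversion), 23 (G/A, transition), 27 (C/T, transition).
Of the 4 differences, 3 transitions and 1 transversion over 28 sites: P = 3/28 = 0.107143, Q = 1/28 = 0.035714.
d = −0.5·ln(0.750000) − 0.25·ln(0.928572) = −0.5·(-0.287682) − 0.25·(-0.074107) = 0.1624.

0.1624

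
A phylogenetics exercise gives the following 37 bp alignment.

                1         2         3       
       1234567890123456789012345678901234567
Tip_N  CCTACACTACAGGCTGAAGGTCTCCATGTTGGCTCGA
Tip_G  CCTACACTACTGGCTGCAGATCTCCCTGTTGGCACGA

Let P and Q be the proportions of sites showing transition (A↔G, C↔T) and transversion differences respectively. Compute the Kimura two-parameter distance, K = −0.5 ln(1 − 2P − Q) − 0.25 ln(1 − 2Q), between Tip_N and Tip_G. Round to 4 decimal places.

0.1494

Differing sites — 11:A/T (Tv); 17:A/C (Tv); 20:G/A (Ti); 26:A/C (Tv); 34:T/A (Tv).
Of the 5 differences, 1 transition and 4 transversions over 37 sites: P = 1/37 = 0.027027, Q = 4/37 = 0.108108.
d = −0.5·ln(0.837838) − 0.25·ln(0.783784) = −0.5·(-0.176931) − 0.25·(-0.243622) = 0.1494.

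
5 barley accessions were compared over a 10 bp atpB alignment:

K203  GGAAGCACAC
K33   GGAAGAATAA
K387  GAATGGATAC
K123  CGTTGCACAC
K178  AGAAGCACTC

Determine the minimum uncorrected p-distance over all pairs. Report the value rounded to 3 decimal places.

Pairwise Hamming distances:
  K203 vs K33: 3
  K203 vs K387: 4
  K203 vs K123: 3
  K203 vs K178: 2
  K33 vs K387: 4
  K33 vs K123: 6
  K33 vs K178: 5
  K387 vs K123: 5
  K387 vs K178: 6
  K123 vs K178: 4
The smallest is 2 mismatches, between K203 and K178; p = 2/10 = 0.200.

0.200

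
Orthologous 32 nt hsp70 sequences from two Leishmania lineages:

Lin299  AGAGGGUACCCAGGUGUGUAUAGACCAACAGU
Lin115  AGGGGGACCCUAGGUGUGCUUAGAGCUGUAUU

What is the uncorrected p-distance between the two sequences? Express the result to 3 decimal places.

0.344

The sequences differ at positions 3 (A/G), 7 (U/A), 8 (A/C), 11 (C/U), 19 (U/C), 20 (A/U), 25 (C/G), 27 (A/U), 28 (A/G), 29 (C/U), 31 (G/U).
There are 11 differences over 32 sites, so p = 11/32 = 0.344.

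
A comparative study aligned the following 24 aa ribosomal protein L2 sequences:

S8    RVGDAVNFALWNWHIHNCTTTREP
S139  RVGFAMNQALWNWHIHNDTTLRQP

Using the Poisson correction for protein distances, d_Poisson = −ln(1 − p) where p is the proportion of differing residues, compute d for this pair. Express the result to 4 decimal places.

Differing sites — 4:D/F; 6:V/M; 8:F/Q; 18:C/D; 21:T/L; 23:E/Q.
p = 6/24 = 0.250000.
d = −ln(1 − 0.250000) = −ln(0.750000) = 0.2877.

0.2877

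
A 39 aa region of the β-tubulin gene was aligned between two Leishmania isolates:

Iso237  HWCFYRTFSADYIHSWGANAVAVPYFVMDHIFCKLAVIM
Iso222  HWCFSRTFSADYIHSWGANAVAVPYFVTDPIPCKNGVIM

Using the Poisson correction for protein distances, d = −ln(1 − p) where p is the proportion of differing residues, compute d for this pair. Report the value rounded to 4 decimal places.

Differing sites — 5:Y/S; 28:M/T; 30:H/P; 32:F/P; 35:L/N; 36:A/G.
p = 6/39 = 0.153846.
d = −ln(1 − 0.153846) = −ln(0.846154) = 0.1671.

0.1671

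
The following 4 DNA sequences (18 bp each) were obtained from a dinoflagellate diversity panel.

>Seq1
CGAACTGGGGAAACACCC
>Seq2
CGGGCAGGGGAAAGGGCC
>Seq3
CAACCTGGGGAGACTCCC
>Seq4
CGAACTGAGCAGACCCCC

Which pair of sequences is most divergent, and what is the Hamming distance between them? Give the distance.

Pairwise Hamming distances:
  Seq1 vs Seq2: 6
  Seq1 vs Seq3: 4
  Seq1 vs Seq4: 4
  Seq2 vs Seq3: 8
  Seq2 vs Seq4: 9
  Seq3 vs Seq4: 5
The largest is 9, between Seq2 and Seq4.

9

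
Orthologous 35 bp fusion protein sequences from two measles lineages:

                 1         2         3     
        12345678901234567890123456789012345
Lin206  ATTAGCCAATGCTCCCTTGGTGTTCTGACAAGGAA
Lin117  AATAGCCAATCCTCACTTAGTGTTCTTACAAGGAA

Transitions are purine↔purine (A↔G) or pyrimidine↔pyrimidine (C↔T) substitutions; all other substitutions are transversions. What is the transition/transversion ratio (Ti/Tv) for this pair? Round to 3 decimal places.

0.250

Mismatches occur at site 2 (T/A, transversion), site 11 (G/C, transversion), site 15 (C/A, transversion), site 19 (G/A, transition), site 27 (G/T, transversion).
Of the 5 differences, 1 transition and 4 transversions, so Ti/Tv = 1/4 = 0.250.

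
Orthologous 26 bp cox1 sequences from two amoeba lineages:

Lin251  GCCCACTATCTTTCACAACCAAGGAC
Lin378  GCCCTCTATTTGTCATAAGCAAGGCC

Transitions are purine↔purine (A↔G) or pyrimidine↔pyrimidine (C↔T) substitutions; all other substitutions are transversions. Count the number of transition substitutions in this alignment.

Mismatches occur at site 5 (A→T, transversion), site 10 (C→T, transition), site 12 (T→G, transversion), site 16 (C→T, transition), site 19 (C→G, transversion), site 25 (A→C, transversion).
Of the 6 differences, 2 transitions and 4 transversions, so the answer is 2.

2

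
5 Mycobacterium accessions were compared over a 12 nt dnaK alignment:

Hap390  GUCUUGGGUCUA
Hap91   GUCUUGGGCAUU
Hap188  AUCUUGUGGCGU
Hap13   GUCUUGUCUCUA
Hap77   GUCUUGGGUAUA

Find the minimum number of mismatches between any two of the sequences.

1

Pairwise Hamming distances:
  Hap390 vs Hap91: 3
  Hap390 vs Hap188: 5
  Hap390 vs Hap13: 2
  Hap390 vs Hap77: 1
  Hap91 vs Hap188: 5
  Hap91 vs Hap13: 5
  Hap91 vs Hap77: 2
  Hap188 vs Hap13: 5
  Hap188 vs Hap77: 6
  Hap13 vs Hap77: 3
The smallest is 1, between Hap390 and Hap77.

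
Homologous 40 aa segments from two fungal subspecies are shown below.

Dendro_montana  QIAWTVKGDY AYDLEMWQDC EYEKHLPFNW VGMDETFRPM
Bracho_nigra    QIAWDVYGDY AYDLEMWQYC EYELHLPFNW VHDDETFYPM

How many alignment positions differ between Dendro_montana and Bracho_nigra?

The sequences differ at positions 5 (T/D), 7 (K/Y), 19 (D/Y), 24 (K/L), 32 (G/H), 33 (M/D), 38 (R/Y).
That gives 7 mismatches out of 40 aligned sites, so the Hamming distance is 7.

7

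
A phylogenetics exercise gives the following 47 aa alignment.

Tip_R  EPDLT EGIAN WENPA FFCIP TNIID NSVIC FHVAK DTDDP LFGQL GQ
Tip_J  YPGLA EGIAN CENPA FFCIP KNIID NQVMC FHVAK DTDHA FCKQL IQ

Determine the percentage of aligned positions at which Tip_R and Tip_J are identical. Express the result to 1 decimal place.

72.3%

Mismatches occur at site 1 (E↔Y), site 3 (D↔G), site 5 (T↔A), site 11 (W↔C), site 21 (T↔K), site 27 (S↔Q), site 29 (I↔M), site 39 (D↔H), site 40 (P↔A), site 41 (L↔F), site 42 (F↔C), site 43 (G↔K), site 46 (G↔I).
34 of the 47 sites match, so the percent identity is 34/47 × 100 = 72.3%.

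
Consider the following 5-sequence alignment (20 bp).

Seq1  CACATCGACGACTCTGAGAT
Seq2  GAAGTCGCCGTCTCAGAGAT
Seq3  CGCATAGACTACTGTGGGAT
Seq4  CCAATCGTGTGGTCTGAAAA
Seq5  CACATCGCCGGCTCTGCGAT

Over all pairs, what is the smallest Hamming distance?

3

Pairwise Hamming distances:
  Seq1 vs Seq2: 6
  Seq1 vs Seq3: 5
  Seq1 vs Seq4: 9
  Seq1 vs Seq5: 3
  Seq2 vs Seq3: 11
  Seq2 vs Seq4: 11
  Seq2 vs Seq5: 6
  Seq3 vs Seq4: 11
  Seq3 vs Seq5: 7
  Seq4 vs Seq5: 9
The smallest is 3, between Seq1 and Seq5.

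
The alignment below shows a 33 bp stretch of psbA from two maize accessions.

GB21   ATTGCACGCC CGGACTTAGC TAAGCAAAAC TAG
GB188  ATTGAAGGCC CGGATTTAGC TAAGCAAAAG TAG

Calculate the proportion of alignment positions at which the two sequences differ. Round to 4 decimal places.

0.1212

Differing sites — 5:C/A; 7:C/G; 15:C/T; 30:C/G.
There are 4 differences over 33 sites, so p = 4/33 = 0.1212.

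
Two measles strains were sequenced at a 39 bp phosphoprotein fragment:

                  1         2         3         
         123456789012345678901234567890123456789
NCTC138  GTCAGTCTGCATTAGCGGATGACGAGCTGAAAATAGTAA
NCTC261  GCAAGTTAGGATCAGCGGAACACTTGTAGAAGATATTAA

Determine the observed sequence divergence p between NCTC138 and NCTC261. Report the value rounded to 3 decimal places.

0.359

The sequences differ at positions 2 (T/C), 3 (C/A), 7 (C/T), 8 (T/A), 10 (C/G), 13 (T/C), 20 (T/A), 21 (G/C), 24 (G/T), 25 (A/T), 27 (C/T), 28 (T/A), 32 (A/G), 36 (G/T).
There are 14 differences over 39 sites, so p = 14/39 = 0.359.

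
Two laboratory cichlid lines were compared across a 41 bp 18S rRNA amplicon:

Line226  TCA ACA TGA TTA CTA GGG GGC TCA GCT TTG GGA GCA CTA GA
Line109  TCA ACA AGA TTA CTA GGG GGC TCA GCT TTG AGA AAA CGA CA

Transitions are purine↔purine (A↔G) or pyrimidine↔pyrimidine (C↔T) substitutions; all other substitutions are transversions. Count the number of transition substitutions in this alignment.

The sequences differ at positions 7 (T/A, transversion), 31 (G/A, transition), 34 (G/A, transition), 35 (C/A, transversion), 38 (T/G, transversion), 40 (G/C, transversion).
Of the 6 differences, 2 transitions and 4 transversions, so the answer is 2.

2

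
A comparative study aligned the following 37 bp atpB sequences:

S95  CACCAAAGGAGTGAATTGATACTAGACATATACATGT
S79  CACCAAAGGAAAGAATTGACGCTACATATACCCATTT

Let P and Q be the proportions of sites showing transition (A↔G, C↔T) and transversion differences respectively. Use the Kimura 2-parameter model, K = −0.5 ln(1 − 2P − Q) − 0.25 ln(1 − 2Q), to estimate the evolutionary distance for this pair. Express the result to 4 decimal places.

Differing sites — 11:G/A (Ti); 12:T/A (Tv); 20:T/C (Ti); 21:A/G (Ti); 25:G/C (Tv); 27:C/T (Ti); 31:T/C (Ti); 32:A/C (Tv); 36:G/T (Tv).
Of the 9 differences, 5 transitions and 4 transversions over 37 sites: P = 5/37 = 0.135135, Q = 4/37 = 0.108108.
d = −0.5·ln(0.621622) − 0.25·ln(0.783784) = −0.5·(-0.475423) − 0.25·(-0.243622) = 0.2986.

0.2986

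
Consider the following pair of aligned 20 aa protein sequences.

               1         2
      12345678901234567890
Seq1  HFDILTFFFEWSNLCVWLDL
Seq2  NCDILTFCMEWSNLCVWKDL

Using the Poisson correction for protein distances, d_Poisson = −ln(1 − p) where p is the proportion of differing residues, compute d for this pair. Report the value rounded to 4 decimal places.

Differing sites — 1:H/N; 2:F/C; 8:F/C; 9:F/M; 18:L/K.
p = 5/20 = 0.250000.
d = −ln(1 − 0.250000) = −ln(0.750000) = 0.2877.

0.2877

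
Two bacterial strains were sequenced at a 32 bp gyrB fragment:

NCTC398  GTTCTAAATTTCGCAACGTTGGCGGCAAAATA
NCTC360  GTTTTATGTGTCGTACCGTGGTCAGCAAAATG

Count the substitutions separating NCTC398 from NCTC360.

The sequences differ at positions 4 (C/T), 7 (A/T), 8 (A/G), 10 (T/G), 14 (C/T), 16 (A/C), 20 (T/G), 22 (G/T), 24 (G/A), 32 (A/G).
That gives 10 mismatches out of 32 aligned sites, so the Hamming distance is 10.

10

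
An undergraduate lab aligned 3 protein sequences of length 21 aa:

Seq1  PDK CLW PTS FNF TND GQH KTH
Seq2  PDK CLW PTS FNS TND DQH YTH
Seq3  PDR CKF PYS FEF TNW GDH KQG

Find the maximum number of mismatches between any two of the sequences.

12

Pairwise Hamming distances:
  Seq1 vs Seq2: 3
  Seq1 vs Seq3: 9
  Seq2 vs Seq3: 12
The largest is 12, between Seq2 and Seq3.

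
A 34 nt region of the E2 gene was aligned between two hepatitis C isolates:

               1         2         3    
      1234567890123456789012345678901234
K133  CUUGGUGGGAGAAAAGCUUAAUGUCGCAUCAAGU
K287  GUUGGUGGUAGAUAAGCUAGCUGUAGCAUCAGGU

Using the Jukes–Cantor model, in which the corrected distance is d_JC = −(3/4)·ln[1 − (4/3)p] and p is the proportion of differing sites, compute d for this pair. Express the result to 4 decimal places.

Mismatches occur at site 1 (C→G), site 9 (G→U), site 13 (A→U), site 19 (U→A), site 20 (A→G), site 21 (A→C), site 25 (C→A), site 32 (A→G).
p = 8/34 = 0.235294.
d = −0.75 · ln(1 − (4/3)·0.235294) = −0.75 · ln(0.686275) = −0.75 · (-0.376477) = 0.2824.

0.2824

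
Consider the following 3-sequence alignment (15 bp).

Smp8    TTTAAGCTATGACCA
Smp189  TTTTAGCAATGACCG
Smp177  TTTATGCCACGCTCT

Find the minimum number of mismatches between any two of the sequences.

3

Pairwise Hamming distances:
  Smp8 vs Smp189: 3
  Smp8 vs Smp177: 6
  Smp189 vs Smp177: 7
The smallest is 3, between Smp8 and Smp189.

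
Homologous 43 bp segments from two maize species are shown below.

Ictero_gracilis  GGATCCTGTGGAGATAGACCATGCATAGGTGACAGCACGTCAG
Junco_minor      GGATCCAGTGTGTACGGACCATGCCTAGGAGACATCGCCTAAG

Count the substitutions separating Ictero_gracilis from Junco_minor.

12

The sequences differ at positions 7 (T/A), 11 (G/T), 12 (A/G), 13 (G/T), 15 (T/C), 16 (A/G), 25 (A/C), 30 (T/A), 35 (G/T), 37 (A/G), 39 (G/C), 41 (C/A).
That gives 12 mismatches out of 43 aligned sites, so the Hamming distance is 12.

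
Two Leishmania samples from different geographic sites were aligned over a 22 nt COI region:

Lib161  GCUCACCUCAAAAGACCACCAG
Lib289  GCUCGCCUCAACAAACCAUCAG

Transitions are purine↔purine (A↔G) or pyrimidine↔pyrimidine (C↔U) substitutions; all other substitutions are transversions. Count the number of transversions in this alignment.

Differing sites — 5:A/G (Ti); 12:A/C (Tv); 14:G/A (Ti); 19:C/U (Ti).
Of the 4 differences, 3 transitions and 1 transversion, so the answer is 1.

1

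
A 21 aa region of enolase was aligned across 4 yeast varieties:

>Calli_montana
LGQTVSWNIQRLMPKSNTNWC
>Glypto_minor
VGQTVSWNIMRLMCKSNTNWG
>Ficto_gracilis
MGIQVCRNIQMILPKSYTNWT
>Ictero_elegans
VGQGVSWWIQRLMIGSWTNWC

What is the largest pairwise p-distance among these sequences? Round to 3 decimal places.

Pairwise Hamming distances:
  Calli_montana vs Glypto_minor: 4
  Calli_montana vs Ficto_gracilis: 10
  Calli_montana vs Ictero_elegans: 6
  Glypto_minor vs Ficto_gracilis: 12
  Glypto_minor vs Ictero_elegans: 7
  Ficto_gracilis vs Ictero_elegans: 13
The largest is 13 mismatches, between Ficto_gracilis and Ictero_elegans; p = 13/21 = 0.619.

0.619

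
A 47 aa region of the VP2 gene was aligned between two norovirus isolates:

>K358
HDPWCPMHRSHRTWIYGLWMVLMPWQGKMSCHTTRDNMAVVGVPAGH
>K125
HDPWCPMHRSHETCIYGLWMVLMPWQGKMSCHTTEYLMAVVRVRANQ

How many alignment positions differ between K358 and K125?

Mismatches occur at site 12 (R↔E), site 14 (W↔C), site 35 (R↔E), site 36 (D↔Y), site 37 (N↔L), site 42 (G↔R), site 44 (P↔R), site 46 (G↔N), site 47 (H↔Q).
That gives 9 mismatches out of 47 aligned sites, so the Hamming distance is 9.

9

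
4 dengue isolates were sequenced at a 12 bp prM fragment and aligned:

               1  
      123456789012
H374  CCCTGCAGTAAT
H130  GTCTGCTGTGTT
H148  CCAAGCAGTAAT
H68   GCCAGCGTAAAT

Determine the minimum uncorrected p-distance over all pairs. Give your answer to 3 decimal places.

0.167

Pairwise Hamming distances:
  H374 vs H130: 5
  H374 vs H148: 2
  H374 vs H68: 5
  H130 vs H148: 7
  H130 vs H68: 7
  H148 vs H68: 5
The smallest is 2 mismatches, between H374 and H148; p = 2/12 = 0.167.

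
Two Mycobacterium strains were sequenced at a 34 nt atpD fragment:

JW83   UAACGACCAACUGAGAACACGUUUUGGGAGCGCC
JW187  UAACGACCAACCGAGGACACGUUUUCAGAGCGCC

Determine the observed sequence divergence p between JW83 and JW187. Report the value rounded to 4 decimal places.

0.1176

Differing sites — 12:U/C; 16:A/G; 26:G/C; 27:G/A.
There are 4 differences over 34 sites, so p = 4/34 = 0.1176.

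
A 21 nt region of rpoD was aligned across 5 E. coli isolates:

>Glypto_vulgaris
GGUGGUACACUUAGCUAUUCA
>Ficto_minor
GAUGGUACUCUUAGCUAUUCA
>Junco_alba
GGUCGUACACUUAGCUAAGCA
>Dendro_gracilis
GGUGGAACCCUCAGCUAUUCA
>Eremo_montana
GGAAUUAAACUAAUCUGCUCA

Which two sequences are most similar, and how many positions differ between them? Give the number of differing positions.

2

Pairwise Hamming distances:
  Glypto_vulgaris vs Ficto_minor: 2
  Glypto_vulgaris vs Junco_alba: 3
  Glypto_vulgaris vs Dendro_gracilis: 3
  Glypto_vulgaris vs Eremo_montana: 8
  Ficto_minor vs Junco_alba: 5
  Ficto_minor vs Dendro_gracilis: 4
  Ficto_minor vs Eremo_montana: 10
  Junco_alba vs Dendro_gracilis: 6
  Junco_alba vs Eremo_montana: 9
  Dendro_gracilis vs Eremo_montana: 10
The smallest is 2, between Glypto_vulgaris and Ficto_minor.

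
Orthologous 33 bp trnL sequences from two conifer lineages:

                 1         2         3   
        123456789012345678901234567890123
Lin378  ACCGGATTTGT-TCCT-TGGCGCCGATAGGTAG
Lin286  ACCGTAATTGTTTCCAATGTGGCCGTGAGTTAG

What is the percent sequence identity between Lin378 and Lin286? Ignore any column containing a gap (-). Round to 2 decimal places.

Excluding the 2 gap columns leaves 31 comparable sites.
The sequences differ at positions 5 (G/T), 7 (T/A), 16 (T/A), 20 (G/T), 21 (C/G), 26 (A/T), 27 (T/G), 30 (G/T).
23 of the 31 comparable sites match, so the percent identity is 23/31 × 100 = 74.19%.

74.19%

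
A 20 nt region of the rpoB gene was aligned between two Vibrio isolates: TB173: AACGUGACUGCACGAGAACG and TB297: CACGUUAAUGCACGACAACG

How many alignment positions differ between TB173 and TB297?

4

Differing sites — 1:A/C; 6:G/U; 8:C/A; 16:G/C.
That gives 4 mismatches out of 20 aligned sites, so the Hamming distance is 4.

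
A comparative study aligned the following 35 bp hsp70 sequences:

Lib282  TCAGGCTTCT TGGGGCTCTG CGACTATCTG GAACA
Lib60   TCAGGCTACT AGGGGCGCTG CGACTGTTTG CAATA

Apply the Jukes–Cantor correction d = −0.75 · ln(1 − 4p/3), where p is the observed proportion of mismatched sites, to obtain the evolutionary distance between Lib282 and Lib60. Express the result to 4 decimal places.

0.2326

Mismatches occur at site 8 (T↔A), site 11 (T↔A), site 17 (T↔G), site 26 (A↔G), site 28 (C↔T), site 31 (G↔C), site 34 (C↔T).
p = 7/35 = 0.200000.
d = −0.75 · ln(1 − (4/3)·0.200000) = −0.75 · ln(0.733333) = −0.75 · (-0.310155) = 0.2326.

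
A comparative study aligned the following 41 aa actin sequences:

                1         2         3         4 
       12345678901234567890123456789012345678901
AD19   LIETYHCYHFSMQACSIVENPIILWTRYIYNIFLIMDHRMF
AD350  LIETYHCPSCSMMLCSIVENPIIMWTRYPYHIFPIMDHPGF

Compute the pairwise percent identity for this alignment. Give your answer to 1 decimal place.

Differing sites — 8:Y/P; 9:H/S; 10:F/C; 13:Q/M; 14:A/L; 24:L/M; 29:I/P; 31:N/H; 34:L/P; 39:R/P; 40:M/G.
30 of the 41 sites match, so the percent identity is 30/41 × 100 = 73.2%.

73.2%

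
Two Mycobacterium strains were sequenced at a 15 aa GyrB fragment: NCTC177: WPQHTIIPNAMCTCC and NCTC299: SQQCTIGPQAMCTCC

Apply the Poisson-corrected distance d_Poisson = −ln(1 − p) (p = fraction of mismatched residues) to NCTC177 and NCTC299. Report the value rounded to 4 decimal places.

0.4055

Mismatches occur at site 1 (W/S), site 2 (P/Q), site 4 (H/C), site 7 (I/G), site 9 (N/Q).
p = 5/15 = 0.333333.
d = −ln(1 − 0.333333) = −ln(0.666667) = 0.4055.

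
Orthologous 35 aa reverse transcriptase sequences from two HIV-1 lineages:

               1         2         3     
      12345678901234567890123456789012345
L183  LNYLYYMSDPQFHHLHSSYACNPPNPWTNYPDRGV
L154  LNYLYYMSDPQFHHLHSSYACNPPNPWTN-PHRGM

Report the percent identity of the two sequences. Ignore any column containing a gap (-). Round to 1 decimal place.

Excluding the 1 gap column leaves 34 comparable sites.
The sequences differ at positions 32 (D/H), 35 (V/M).
32 of the 34 comparable sites match, so the percent identity is 32/34 × 100 = 94.1%.

94.1%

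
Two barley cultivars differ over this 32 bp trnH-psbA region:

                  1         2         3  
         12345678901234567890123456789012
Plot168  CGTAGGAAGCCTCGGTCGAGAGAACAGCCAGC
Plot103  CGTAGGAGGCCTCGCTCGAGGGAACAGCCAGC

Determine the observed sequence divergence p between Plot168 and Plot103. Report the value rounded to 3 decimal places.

0.094

The sequences differ at positions 8 (A/G), 15 (G/C), 21 (A/G).
There are 3 differences over 32 sites, so p = 3/32 = 0.094.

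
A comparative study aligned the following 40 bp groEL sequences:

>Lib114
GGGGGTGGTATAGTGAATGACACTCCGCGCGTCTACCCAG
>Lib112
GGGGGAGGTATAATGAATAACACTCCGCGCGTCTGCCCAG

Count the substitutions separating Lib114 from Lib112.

Differing sites — 6:T/A; 13:G/A; 19:G/A; 35:A/G.
That gives 4 mismatches out of 40 aligned sites, so the Hamming distance is 4.

4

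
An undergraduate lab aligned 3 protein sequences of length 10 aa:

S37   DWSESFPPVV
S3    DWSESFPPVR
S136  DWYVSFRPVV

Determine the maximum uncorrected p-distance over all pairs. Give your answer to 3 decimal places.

Pairwise Hamming distances:
  S37 vs S3: 1
  S37 vs S136: 3
  S3 vs S136: 4
The largest is 4 mismatches, between S3 and S136; p = 4/10 = 0.400.

0.400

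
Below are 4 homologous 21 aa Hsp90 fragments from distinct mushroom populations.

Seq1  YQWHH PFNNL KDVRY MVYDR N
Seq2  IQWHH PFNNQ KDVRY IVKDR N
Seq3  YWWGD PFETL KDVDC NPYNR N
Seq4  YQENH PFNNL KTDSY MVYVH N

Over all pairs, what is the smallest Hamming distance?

4

Pairwise Hamming distances:
  Seq1 vs Seq2: 4
  Seq1 vs Seq3: 10
  Seq1 vs Seq4: 7
  Seq2 vs Seq3: 13
  Seq2 vs Seq4: 11
  Seq3 vs Seq4: 14
The smallest is 4, between Seq1 and Seq2.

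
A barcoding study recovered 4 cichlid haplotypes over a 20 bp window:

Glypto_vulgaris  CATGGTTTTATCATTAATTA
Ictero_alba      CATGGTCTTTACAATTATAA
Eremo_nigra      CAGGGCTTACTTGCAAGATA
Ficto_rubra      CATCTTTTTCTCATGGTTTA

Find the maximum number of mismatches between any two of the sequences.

Pairwise Hamming distances:
  Glypto_vulgaris vs Ictero_alba: 6
  Glypto_vulgaris vs Eremo_nigra: 10
  Glypto_vulgaris vs Ficto_rubra: 6
  Ictero_alba vs Eremo_nigra: 14
  Ictero_alba vs Ficto_rubra: 10
  Eremo_nigra vs Ficto_rubra: 12
The largest is 14, between Ictero_alba and Eremo_nigra.

14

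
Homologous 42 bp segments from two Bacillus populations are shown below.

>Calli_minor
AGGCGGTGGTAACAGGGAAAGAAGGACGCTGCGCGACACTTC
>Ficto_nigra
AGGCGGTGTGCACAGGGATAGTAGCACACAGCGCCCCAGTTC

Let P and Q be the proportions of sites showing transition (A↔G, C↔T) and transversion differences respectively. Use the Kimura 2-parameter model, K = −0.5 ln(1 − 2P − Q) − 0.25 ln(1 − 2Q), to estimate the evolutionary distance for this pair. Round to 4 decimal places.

0.3299

Mismatches occur at site 9 (G→T, transversion), site 10 (T→G, transversion), site 11 (A→C, transversion), site 19 (A→T, transversion), site 22 (A→T, transversion), site 25 (G→C, transversion), site 28 (G→A, transition), site 30 (T→A, transversion), site 35 (G→C, transversion), site 36 (A→C, transversion), site 39 (C→G, transversion).
Of the 11 differences, 1 transition and 10 transversions over 42 sites: P = 1/42 = 0.023810, Q = 10/42 = 0.238095.
d = −0.5·ln(0.714285) − 0.25·ln(0.523810) = −0.5·(-0.336473) − 0.25·(-0.646626) = 0.3299.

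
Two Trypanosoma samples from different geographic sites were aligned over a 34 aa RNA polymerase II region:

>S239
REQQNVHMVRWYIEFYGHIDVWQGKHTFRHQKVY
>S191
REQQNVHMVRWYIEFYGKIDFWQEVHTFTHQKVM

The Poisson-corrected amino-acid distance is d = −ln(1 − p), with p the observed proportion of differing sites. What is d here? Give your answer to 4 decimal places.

0.1942

Mismatches occur at site 18 (H/K), site 21 (V/F), site 24 (G/E), site 25 (K/V), site 29 (R/T), site 34 (Y/M).
p = 6/34 = 0.176471.
d = −ln(1 − 0.176471) = −ln(0.823529) = 0.1942.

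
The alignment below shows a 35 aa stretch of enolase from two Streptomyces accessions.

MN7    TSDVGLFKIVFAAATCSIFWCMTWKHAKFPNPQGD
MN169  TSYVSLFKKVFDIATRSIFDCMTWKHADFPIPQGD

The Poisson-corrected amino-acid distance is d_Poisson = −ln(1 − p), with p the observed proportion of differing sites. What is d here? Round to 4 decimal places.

0.2973

Differing sites — 3:D/Y; 5:G/S; 9:I/K; 12:A/D; 13:A/I; 16:C/R; 20:W/D; 28:K/D; 31:N/I.
p = 9/35 = 0.257143.
d = −ln(1 − 0.257143) = −ln(0.742857) = 0.2973.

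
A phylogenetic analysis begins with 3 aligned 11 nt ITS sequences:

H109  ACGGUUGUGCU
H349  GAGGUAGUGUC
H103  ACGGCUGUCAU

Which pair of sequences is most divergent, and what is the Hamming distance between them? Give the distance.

7

Pairwise Hamming distances:
  H109 vs H349: 5
  H109 vs H103: 3
  H349 vs H103: 7
The largest is 7, between H349 and H103.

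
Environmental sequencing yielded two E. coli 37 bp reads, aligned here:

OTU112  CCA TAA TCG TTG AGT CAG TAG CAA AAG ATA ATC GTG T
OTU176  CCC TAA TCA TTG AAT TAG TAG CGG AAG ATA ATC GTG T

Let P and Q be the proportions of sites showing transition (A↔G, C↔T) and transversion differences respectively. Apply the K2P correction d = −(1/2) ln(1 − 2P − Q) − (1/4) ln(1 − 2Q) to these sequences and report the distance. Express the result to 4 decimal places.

0.1903

Mismatches occur at site 3 (A→C, transversion), site 9 (G→A, transition), site 14 (G→A, transition), site 16 (C→T, transition), site 23 (A→G, transition), site 24 (A→G, transition).
Of the 6 differences, 5 transitions and 1 transversion over 37 sites: P = 5/37 = 0.135135, Q = 1/37 = 0.027027.
d = −0.5·ln(0.702703) − 0.25·ln(0.945946) = −0.5·(-0.352821) − 0.25·(-0.055570) = 0.1903.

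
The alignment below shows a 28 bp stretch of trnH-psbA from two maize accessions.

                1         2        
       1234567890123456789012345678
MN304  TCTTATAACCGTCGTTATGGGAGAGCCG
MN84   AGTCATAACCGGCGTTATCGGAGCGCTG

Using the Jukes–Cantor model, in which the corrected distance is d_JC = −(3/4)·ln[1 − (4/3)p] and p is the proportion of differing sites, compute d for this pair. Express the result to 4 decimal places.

0.3041

Differing sites — 1:T/A; 2:C/G; 4:T/C; 12:T/G; 19:G/C; 24:A/C; 27:C/T.
p = 7/28 = 0.250000.
d = −0.75 · ln(1 − (4/3)·0.250000) = −0.75 · ln(0.666667) = −0.75 · (-0.405465) = 0.3041.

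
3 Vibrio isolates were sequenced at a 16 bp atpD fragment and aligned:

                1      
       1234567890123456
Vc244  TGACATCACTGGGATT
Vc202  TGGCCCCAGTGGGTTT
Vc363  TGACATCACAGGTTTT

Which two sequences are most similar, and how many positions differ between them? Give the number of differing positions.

3

Pairwise Hamming distances:
  Vc244 vs Vc202: 5
  Vc244 vs Vc363: 3
  Vc202 vs Vc363: 6
The smallest is 3, between Vc244 and Vc363.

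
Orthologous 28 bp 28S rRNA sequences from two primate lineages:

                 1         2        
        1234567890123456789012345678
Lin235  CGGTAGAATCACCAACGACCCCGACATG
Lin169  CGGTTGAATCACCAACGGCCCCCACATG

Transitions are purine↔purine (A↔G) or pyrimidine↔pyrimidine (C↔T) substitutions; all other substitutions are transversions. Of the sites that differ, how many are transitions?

1

Differing sites — 5:A/T (Tv); 18:A/G (Ti); 23:G/C (Tv).
Of the 3 differences, 1 transition and 2 transversions, so the answer is 1.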